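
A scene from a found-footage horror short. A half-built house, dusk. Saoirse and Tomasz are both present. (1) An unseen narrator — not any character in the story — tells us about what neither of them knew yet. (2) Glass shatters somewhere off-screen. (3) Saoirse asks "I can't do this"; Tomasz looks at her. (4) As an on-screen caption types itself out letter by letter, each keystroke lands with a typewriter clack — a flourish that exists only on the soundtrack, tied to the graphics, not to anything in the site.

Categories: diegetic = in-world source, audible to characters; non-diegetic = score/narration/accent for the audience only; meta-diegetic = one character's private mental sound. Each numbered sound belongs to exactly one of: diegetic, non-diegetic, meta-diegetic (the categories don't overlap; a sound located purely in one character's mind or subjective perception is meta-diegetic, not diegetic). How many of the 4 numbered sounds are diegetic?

(1) is non-diegetic: external voice-over — not a character, not heard by anyone in the scene.
Sound (2): an in-world source (glass); characters could hear it, so diegetic.
(3) spoken by a character present in the story world → diegetic.
(4) is non-diegetic: it accompanies on-screen graphics, not anything inside the story world.
Diegetic: (2), (3) — that's 2.

2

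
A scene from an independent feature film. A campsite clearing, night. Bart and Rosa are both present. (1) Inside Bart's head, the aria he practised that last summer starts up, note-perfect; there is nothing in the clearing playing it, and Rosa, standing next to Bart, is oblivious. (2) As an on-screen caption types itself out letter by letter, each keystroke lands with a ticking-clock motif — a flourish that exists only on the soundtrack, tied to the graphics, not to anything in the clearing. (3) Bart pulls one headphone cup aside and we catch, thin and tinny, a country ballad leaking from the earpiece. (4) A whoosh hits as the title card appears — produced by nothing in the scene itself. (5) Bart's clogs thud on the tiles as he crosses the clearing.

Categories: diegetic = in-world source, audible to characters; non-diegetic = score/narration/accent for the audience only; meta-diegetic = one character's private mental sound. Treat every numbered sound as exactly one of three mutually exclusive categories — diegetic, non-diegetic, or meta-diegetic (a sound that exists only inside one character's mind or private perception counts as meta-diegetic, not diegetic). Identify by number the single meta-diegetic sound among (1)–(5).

(1) remembered music, private to Bart — Rosa is oblivious because it isn't in the room → meta-diegetic.
(2) is non-diegetic: sound married to a title/caption — outside the diegesis by definition.
Sound (3): it's leaking from a physical pair of headphones in the scene, so diegetic.
(4) is non-diegetic: nothing in the scene produces it; it's an accent added for the audience.
(5) is diegetic: it's the physical sound of Bart moving in the space.
Only (1) is meta-diegetic.

1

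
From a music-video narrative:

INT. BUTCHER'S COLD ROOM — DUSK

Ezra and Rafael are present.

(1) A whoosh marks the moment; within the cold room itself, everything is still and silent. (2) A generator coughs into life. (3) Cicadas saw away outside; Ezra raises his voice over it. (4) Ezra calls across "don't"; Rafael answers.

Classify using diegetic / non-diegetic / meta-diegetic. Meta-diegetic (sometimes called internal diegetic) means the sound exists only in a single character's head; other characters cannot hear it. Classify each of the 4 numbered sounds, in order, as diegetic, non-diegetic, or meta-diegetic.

non-diegetic, diegetic, diegetic, diegetic

(1) nothing in the scene produces it; it's an accent added for the audience → non-diegetic.
(2) is diegetic: an in-world source (a generator); characters could hear it.
Sound (3): it's the actual ambient sound of the location, so diegetic.
(4) is diegetic: Ezra is a character speaking aloud in the scene.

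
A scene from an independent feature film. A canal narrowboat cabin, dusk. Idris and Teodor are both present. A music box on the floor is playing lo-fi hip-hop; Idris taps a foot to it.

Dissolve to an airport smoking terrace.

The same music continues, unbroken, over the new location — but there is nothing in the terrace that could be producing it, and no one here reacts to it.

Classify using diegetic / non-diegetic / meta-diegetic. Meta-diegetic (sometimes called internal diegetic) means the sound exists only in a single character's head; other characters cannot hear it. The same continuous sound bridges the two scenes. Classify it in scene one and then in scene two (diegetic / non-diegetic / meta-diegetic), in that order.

Scene one: a music box is an on-screen source and Idris reacts to it → diegetic.
Scene two: there is no source in the terrace and no one hears it — it's now underscore → non-diegetic.

diegetic, non-diegetic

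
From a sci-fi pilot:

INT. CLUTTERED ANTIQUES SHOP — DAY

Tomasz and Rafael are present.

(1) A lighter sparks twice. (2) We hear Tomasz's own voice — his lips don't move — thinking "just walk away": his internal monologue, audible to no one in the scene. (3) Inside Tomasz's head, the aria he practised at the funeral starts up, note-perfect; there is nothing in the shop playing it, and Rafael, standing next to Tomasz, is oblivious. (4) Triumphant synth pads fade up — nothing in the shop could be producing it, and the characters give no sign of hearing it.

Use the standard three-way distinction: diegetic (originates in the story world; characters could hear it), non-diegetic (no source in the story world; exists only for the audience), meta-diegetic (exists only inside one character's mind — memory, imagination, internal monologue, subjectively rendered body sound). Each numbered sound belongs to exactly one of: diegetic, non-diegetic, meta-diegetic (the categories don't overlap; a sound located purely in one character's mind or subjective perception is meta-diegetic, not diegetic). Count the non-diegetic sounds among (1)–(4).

1

Sound (1): an in-world source (a lighter); characters could hear it, so diegetic.
Sound (2): it's Tomasz's unspoken thought, heard only by the audience via his subjectivity, so meta-diegetic.
Sound (3): it lives in Tomasz's subjectivity, not in the shop, so meta-diegetic.
Sound (4): score with no on-screen or off-screen source; it exists for the audience alone, so non-diegetic.
Non-diegetic: (4) — that's 1.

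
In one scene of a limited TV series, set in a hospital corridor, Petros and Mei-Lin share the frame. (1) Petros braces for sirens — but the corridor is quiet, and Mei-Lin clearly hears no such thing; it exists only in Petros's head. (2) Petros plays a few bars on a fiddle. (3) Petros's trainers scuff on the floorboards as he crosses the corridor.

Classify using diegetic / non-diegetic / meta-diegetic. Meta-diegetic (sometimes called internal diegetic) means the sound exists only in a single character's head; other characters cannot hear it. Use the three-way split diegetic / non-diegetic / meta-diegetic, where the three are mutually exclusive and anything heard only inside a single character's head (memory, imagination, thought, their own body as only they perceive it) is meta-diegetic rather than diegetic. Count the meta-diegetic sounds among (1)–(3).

1

(1) subjective to Petros: the corridor is silent and Mei-Lin hears nothing → meta-diegetic.
Sound (2): a character is playing a fiddle on screen, so diegetic.
(3) is diegetic: a character's body making contact with the set — an in-world sound.
So 1 of the 3 is meta-diegetic: (1).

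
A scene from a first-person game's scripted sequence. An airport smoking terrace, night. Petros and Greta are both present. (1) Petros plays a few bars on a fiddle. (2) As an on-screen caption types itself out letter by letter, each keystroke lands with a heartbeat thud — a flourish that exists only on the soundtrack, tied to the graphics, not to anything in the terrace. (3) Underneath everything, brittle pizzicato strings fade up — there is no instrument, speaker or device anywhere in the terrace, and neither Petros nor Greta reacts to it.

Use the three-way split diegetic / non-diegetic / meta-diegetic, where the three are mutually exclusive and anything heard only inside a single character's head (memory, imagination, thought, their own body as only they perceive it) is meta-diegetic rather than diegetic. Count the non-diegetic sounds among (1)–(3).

(1) the instrument and the performer are both in the scene → diegetic.
Sound (2): it accompanies on-screen graphics, not anything inside the story world, so non-diegetic.
(3) it has no source in the story world and no character can hear it — it's underscore → non-diegetic.
So 2 of the 3 are non-diegetic: (2), (3).

2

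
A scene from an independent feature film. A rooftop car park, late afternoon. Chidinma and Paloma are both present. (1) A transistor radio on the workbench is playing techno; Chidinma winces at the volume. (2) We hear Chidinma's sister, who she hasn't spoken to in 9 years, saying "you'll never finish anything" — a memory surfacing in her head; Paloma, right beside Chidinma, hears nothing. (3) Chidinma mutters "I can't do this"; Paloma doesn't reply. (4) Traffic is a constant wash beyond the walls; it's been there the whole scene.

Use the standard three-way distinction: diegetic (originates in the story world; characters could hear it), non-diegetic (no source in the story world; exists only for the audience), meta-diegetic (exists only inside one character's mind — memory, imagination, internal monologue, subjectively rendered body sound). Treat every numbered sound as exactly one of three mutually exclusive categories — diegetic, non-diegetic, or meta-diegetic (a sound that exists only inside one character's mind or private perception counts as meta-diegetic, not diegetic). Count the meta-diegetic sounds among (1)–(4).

1

Sound (1): a transistor radio is a physical source in the scene and Chidinma reacts to it, so diegetic.
Sound (2): it's Chidinma's recollection rendered as sound; the other character can't hear it, so meta-diegetic.
(3) spoken by a character present in the story world → diegetic.
(4) is diegetic: ambient/room sound belonging to the story's physical space.
So 1 of the 4 is meta-diegetic: (2).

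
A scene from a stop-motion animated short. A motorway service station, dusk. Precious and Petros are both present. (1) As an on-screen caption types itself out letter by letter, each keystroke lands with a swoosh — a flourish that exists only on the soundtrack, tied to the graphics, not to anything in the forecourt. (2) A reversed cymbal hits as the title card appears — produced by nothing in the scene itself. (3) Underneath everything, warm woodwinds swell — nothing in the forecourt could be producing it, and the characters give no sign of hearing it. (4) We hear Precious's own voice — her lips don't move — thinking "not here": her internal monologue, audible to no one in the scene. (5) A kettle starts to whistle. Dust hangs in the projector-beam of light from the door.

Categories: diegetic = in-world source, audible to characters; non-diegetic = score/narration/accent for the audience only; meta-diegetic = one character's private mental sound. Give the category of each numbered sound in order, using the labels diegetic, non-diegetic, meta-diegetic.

Sound (1): sound married to a title/caption — outside the diegesis by definition, so non-diegetic.
(2) an editorial stinger — it belongs to the cut, not the story world → non-diegetic.
Sound (3): it has no source in the story world and no character can hear it — it's underscore, so non-diegetic.
Sound (4): Precious's thought-voice: a private mental sound no other character can hear, so meta-diegetic.
Sound (5): an in-world source (a kettle); characters could hear it, so diegetic.

non-diegetic, non-diegetic, non-diegetic, meta-diegetic, diegetic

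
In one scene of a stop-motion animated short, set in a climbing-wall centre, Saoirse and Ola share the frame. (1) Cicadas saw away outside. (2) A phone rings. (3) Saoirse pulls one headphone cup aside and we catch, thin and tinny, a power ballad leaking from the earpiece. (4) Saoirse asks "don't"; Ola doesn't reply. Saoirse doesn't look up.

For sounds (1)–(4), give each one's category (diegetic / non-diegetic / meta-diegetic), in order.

Sound (1): cicadas is part of the location's real environment, so diegetic.
Sound (2): the sound comes from a phone physically present in the location, so diegetic.
Sound (3): the headphones are an on-screen source, so diegetic.
(4) is diegetic: Saoirse is a character speaking aloud in the scene.

diegetic, diegetic, diegetic, diegetic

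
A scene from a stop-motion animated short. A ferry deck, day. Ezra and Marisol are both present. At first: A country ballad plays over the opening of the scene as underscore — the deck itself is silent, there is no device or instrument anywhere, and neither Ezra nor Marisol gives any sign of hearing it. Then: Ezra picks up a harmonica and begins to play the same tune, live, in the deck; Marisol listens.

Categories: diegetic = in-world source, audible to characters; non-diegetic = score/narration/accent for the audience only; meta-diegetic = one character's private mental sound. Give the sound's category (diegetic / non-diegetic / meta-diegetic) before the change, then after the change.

non-diegetic, diegetic

Before the change: no in-world source exists and no character can hear it — underscore → non-diegetic.
After the change: a harmonica is now a real source in the story world and the characters hear it → diegetic.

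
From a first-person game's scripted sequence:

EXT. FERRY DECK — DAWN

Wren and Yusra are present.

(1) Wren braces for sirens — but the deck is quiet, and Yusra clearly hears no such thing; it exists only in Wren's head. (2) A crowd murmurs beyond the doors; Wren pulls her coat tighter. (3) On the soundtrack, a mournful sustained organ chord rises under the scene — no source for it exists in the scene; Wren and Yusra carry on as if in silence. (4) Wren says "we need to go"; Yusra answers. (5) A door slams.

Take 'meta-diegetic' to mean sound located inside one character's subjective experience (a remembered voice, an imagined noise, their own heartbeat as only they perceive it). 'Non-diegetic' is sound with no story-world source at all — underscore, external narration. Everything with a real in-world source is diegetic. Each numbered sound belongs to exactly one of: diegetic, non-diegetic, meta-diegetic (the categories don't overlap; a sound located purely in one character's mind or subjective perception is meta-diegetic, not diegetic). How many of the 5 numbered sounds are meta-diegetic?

1

(1) subjective to Wren: the deck is silent and Yusra hears nothing → meta-diegetic.
Sound (2): a crowd is part of the location's real environment, so diegetic.
(3) is non-diegetic: it has no source in the story world and no character can hear it — it's underscore.
Sound (4): Wren is a character speaking aloud in the scene, so diegetic.
(5) a door is a real object/event in the scene's world → diegetic.
So 1 of the 5 is meta-diegetic: (1).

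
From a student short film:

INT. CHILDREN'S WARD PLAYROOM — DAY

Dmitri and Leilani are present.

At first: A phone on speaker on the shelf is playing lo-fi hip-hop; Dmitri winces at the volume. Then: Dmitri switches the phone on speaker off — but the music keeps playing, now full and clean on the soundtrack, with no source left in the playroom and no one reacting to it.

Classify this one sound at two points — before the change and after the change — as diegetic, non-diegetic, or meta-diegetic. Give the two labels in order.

Before the change: a phone on speaker is a real in-scene source and Dmitri reacts to it → diegetic.
After the change: there is no longer any in-world source and no one can hear it — it has become underscore → non-diegetic.

diegetic, non-diegetic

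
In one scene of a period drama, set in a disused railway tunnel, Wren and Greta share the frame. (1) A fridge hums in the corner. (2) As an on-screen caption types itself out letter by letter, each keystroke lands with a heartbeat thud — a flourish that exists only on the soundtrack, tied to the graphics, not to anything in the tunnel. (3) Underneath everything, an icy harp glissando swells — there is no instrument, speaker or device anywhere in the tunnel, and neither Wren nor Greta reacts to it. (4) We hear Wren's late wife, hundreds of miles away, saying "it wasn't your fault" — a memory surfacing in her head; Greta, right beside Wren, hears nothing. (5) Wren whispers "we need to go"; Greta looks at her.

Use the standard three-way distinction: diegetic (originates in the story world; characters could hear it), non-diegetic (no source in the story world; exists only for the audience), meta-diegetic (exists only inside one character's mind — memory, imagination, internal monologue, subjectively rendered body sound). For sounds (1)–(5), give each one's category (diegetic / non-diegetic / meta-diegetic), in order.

diegetic, non-diegetic, non-diegetic, meta-diegetic, diegetic

(1) a fridge is part of the location's real environment → diegetic.
Sound (2): the caption isn't part of the story world, so neither is the sound tied to it, so non-diegetic.
Sound (3): nothing in the tunnel produces it and the characters don't hear it — pure soundtrack, so non-diegetic.
(4) the voice is a memory playing only inside Wren's mind; Greta can't hear it → meta-diegetic.
Sound (5): on-screen dialogue — Wren speaks and Greta is there to hear, so diegetic.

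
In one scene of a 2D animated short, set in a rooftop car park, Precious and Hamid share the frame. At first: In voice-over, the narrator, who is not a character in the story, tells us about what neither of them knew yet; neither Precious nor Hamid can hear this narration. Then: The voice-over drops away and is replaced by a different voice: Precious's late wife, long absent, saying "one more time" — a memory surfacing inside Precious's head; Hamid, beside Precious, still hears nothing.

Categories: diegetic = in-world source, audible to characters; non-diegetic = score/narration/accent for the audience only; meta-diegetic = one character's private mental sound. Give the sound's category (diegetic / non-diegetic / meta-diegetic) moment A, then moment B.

non-diegetic, meta-diegetic

Moment A: the external narrator addresses only the audience — outside the story world → non-diegetic.
Moment B: the replacement voice is a memory inside Precious's mind specifically → meta-diegetic.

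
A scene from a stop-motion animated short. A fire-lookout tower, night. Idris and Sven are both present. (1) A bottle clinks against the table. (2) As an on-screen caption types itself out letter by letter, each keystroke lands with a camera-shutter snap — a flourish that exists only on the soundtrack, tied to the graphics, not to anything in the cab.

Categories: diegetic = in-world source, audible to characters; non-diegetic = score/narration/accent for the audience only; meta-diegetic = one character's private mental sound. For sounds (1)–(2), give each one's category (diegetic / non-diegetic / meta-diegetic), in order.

diegetic, non-diegetic

(1) an in-world source (a bottle); characters could hear it → diegetic.
(2) the caption isn't part of the story world, so neither is the sound tied to it → non-diegetic.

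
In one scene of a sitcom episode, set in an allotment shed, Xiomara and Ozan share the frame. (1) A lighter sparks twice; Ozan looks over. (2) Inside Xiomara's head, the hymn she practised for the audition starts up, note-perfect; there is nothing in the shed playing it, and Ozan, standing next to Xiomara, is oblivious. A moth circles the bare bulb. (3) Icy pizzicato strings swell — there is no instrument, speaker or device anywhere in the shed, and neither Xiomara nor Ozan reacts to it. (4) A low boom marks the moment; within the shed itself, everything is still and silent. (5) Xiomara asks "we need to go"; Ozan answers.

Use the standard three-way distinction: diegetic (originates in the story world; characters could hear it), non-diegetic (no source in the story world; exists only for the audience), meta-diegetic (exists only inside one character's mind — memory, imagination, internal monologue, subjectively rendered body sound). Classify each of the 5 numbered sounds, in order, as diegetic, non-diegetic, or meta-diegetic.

(1) a lighter is a real object/event in the scene's world → diegetic.
(2) is meta-diegetic: remembered music, private to Xiomara — Ozan is oblivious because it isn't in the room.
(3) is non-diegetic: score with no on-screen or off-screen source; it exists for the audience alone.
(4) is non-diegetic: it's a sound-design accent with no in-world source; no one in the scene can hear it.
(5) Xiomara is a character speaking aloud in the scene → diegetic.

diegetic, meta-diegetic, non-diegetic, non-diegetic, diegetic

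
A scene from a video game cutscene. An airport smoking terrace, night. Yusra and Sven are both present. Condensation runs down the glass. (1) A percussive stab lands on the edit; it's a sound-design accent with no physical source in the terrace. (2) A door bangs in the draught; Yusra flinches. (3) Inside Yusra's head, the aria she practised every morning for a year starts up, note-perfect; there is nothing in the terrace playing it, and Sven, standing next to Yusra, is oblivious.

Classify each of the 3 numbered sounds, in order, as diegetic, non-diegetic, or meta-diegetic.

non-diegetic, diegetic, meta-diegetic

Sound (1): it's a sound-design accent with no in-world source; no one in the scene can hear it, so non-diegetic.
(2) is diegetic: an in-world source (a door); characters could hear it.
(3) is meta-diegetic: the music is a memory playing inside Yusra's mind alone; no real-world source, Sven can't hear it.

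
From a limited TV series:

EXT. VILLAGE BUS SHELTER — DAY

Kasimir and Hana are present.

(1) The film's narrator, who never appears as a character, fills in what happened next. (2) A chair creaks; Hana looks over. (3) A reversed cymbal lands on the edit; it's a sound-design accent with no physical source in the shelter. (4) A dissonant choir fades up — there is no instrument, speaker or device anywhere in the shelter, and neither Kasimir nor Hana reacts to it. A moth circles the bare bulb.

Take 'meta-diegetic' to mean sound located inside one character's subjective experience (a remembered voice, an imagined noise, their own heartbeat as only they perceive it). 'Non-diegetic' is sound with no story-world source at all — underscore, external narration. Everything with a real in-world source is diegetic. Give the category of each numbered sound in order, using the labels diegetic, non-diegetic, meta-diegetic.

non-diegetic, diegetic, non-diegetic, non-diegetic

(1) commentary laid over the scene from outside the fiction → non-diegetic.
(2) is diegetic: the sound comes from a chair physically present in the location.
(3) nothing in the scene produces it; it's an accent added for the audience → non-diegetic.
Sound (4): score with no on-screen or off-screen source; it exists for the audience alone, so non-diegetic.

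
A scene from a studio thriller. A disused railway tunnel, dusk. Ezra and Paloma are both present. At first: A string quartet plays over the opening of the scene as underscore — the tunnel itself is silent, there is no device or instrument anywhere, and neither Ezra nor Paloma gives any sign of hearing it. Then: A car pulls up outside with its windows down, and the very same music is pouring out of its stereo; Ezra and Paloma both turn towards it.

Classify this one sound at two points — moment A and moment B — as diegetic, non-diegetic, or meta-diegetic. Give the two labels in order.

Moment A: no in-world source exists and no character can hear it — underscore → non-diegetic.
Moment B: the car stereo is now a real source in the story world and the characters hear it → diegetic.

non-diegetic, diegetic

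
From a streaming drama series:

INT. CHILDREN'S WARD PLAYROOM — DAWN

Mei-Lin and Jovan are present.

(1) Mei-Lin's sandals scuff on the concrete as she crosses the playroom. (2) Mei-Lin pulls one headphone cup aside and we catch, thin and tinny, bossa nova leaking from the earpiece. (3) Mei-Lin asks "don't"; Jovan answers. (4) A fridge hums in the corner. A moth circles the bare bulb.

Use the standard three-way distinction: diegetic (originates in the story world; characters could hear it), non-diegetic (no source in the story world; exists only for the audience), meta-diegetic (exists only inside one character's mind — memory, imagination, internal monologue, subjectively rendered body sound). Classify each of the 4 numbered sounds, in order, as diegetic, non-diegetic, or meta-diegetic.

diegetic, diegetic, diegetic, diegetic

(1) is diegetic: it's the physical sound of Mei-Lin moving in the space.
Sound (2): it's leaking from a physical pair of headphones in the scene, so diegetic.
Sound (3): on-screen dialogue — Mei-Lin speaks and Jovan is there to hear, so diegetic.
Sound (4): ambient/room sound belonging to the story's physical space, so diegetic.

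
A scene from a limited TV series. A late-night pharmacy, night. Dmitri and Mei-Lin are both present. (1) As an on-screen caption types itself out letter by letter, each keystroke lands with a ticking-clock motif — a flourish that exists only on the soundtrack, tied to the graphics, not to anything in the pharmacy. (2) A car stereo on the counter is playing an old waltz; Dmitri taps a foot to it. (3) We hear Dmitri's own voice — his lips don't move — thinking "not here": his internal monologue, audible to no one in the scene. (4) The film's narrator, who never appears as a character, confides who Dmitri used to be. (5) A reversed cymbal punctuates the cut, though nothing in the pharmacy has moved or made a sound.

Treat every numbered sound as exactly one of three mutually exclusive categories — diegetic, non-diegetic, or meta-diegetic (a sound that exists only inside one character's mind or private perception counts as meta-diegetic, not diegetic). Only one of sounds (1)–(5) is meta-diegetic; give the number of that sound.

3

(1) the caption isn't part of the story world, so neither is the sound tied to it → non-diegetic.
(2) a car stereo is a physical source in the scene and Dmitri reacts to it → diegetic.
(3) is meta-diegetic: Dmitri's thought-voice: a private mental sound no other character can hear.
(4) is non-diegetic: the narrator exists outside the story world, addressing only the audience.
(5) is non-diegetic: nothing in the scene produces it; it's an accent added for the audience.
Only (3) is meta-diegetic.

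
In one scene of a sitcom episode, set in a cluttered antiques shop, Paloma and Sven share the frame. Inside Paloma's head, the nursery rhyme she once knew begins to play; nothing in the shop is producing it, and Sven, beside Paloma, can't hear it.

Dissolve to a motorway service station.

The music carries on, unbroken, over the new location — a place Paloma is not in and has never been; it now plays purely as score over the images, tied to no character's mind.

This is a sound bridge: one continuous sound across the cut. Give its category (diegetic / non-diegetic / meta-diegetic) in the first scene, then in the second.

meta-diegetic, non-diegetic

Scene one: the music exists only inside Paloma's mind; Sven can't hear it → meta-diegetic.
Scene two: it's detached from Paloma entirely and plays over unrelated images with no in-world source — conventional underscore → non-diegetic.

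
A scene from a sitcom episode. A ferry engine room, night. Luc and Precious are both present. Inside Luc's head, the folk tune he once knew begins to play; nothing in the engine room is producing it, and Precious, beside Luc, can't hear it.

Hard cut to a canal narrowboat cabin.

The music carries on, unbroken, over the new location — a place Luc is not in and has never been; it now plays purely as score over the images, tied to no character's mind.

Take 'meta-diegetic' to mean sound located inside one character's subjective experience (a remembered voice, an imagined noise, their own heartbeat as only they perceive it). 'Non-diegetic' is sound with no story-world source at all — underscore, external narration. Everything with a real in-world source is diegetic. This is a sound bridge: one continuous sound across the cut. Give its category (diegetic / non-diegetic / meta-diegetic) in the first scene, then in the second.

Scene one: the music exists only inside Luc's mind; Precious can't hear it → meta-diegetic.
Scene two: it's detached from Luc entirely and plays over unrelated images with no in-world source — conventional underscore → non-diegetic.

meta-diegetic, non-diegetic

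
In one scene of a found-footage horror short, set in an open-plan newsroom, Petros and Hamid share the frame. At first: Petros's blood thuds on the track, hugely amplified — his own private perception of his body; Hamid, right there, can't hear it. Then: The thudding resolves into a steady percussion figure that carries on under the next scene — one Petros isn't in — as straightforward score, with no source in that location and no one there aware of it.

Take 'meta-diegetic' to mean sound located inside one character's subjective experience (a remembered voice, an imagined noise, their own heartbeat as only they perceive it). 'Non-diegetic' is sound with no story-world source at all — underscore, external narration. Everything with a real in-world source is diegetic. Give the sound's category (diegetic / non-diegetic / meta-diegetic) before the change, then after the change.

Before the change: it's Petros's subjective body sound, inaudible to Hamid → meta-diegetic.
After the change: detached from Petros and playing as sourceless score over a scene he isn't in — for the audience only → non-diegetic.

meta-diegetic, non-diegetic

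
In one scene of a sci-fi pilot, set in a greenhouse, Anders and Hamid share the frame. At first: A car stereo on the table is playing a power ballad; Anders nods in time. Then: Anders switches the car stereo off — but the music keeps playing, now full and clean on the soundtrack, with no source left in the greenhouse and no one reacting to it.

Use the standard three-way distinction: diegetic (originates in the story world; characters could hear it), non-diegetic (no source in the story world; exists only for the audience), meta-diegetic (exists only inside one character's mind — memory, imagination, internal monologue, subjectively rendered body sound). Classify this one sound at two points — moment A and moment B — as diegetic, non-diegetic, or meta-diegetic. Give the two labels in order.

Moment A: a car stereo is a real in-scene source and Anders reacts to it → diegetic.
Moment B: there is no longer any in-world source and no one can hear it — it has become underscore → non-diegetic.

diegetic, non-diegetic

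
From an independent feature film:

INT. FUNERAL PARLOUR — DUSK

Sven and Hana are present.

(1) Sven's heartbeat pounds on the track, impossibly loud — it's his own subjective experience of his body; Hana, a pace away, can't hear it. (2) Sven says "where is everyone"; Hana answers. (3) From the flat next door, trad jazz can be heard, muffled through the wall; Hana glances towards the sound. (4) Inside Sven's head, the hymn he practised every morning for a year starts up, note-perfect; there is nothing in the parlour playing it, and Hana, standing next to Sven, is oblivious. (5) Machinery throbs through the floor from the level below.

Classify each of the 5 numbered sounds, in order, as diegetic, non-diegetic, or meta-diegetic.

meta-diegetic, diegetic, diegetic, meta-diegetic, diegetic

(1) it's Sven's internal bodily sensation rendered as sound; only Sven 'hears' it → meta-diegetic.
(2) spoken by a character present in the story world → diegetic.
(3) it's coming from the flat next door — a location within the story world — and Hana reacts → diegetic.
(4) is meta-diegetic: it lives in Sven's subjectivity, not in the parlour.
(5) is diegetic: ambient/room sound belonging to the story's physical space.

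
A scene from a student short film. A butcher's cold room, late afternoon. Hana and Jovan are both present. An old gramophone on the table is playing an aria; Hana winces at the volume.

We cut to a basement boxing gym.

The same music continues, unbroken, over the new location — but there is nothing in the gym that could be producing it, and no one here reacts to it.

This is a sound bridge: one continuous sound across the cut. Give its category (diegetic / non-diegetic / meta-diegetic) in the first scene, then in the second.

Scene one: an old gramophone is an on-screen source and Hana reacts to it → diegetic.
Scene two: there is no source in the gym and no one hears it — it's now underscore → non-diegetic.

diegetic, non-diegetic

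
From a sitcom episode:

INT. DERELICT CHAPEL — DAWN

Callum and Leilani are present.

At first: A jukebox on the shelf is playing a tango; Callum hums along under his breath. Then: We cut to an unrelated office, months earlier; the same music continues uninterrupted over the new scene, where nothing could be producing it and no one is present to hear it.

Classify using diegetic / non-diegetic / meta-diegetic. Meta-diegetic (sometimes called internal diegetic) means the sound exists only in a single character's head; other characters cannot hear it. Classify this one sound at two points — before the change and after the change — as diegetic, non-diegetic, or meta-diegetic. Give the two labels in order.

diegetic, non-diegetic

Before the change: a jukebox is a real in-scene source and Callum reacts to it → diegetic.
After the change: there is no longer any in-world source and no one can hear it — it has become underscore → non-diegetic.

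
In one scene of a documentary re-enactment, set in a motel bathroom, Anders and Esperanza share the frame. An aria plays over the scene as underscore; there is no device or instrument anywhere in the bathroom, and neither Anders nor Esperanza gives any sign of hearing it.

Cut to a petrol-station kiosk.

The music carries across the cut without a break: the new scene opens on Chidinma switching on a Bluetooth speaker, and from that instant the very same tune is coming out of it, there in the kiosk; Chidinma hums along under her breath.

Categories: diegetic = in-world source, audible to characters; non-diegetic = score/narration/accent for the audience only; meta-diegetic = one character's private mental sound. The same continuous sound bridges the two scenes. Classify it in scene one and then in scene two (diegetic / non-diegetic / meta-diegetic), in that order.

Scene one: there's no in-world source anywhere and no character hears it — underscore for the audience only → non-diegetic.
Scene two: once Chidinma turns on a Bluetooth speaker, the music has a real source in the story world and Chidinma reacts to it → diegetic.

non-diegetic, diegetic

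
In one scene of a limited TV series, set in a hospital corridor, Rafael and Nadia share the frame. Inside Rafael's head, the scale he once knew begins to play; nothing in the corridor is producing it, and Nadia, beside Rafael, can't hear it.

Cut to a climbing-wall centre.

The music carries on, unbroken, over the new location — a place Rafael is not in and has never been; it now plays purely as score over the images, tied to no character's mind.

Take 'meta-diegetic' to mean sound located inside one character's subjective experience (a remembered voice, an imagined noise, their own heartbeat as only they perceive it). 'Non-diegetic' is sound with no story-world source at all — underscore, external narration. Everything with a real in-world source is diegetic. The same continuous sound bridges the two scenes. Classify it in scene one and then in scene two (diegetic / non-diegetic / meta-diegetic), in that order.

meta-diegetic, non-diegetic

Scene one: the music exists only inside Rafael's mind; Nadia can't hear it → meta-diegetic.
Scene two: it's detached from Rafael entirely and plays over unrelated images with no in-world source — conventional underscore → non-diegetic.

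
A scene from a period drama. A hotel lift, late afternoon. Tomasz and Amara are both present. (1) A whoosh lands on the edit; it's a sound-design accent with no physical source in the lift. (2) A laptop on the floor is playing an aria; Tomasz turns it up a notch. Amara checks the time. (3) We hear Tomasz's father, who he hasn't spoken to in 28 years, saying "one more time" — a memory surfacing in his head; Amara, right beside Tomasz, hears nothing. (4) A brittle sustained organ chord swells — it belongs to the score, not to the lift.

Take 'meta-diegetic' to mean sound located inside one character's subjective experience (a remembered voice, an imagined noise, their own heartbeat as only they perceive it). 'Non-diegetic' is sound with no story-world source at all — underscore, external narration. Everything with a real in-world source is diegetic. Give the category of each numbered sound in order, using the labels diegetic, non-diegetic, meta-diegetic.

(1) nothing in the scene produces it; it's an accent added for the audience → non-diegetic.
Sound (2): the music comes from an on-screen device that Tomasz responds to, so diegetic.
(3) it's Tomasz's recollection rendered as sound; the other character can't hear it → meta-diegetic.
(4) is non-diegetic: nothing in the lift produces it and the characters don't hear it — pure soundtrack.

non-diegetic, diegetic, meta-diegetic, non-diegetic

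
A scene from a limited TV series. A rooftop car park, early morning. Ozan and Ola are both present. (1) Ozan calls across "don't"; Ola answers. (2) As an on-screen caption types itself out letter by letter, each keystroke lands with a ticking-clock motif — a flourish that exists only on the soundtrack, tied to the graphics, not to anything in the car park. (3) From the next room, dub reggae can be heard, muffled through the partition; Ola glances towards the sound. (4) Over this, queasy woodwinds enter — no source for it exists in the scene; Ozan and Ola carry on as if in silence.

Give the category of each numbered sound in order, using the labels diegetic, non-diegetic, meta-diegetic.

diegetic, non-diegetic, diegetic, non-diegetic

(1) Ozan is a character speaking aloud in the scene → diegetic.
Sound (2): the caption isn't part of the story world, so neither is the sound tied to it, so non-diegetic.
(3) off-screen diegetic: the source is out of frame but still in the story's space → diegetic.
(4) is non-diegetic: nothing in the car park produces it and the characters don't hear it — pure soundtrack.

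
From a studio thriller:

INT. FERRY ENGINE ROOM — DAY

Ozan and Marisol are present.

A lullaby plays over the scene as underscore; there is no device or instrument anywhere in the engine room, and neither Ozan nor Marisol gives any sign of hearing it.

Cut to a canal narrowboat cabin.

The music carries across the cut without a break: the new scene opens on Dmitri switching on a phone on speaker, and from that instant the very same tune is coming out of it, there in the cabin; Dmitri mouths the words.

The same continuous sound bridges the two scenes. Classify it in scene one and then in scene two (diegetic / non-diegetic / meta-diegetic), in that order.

Scene one: there's no in-world source anywhere and no character hears it — underscore for the audience only → non-diegetic.
Scene two: once Dmitri turns on a phone on speaker, the music has a real source in the story world and Dmitri reacts to it → diegetic.

non-diegetic, diegetic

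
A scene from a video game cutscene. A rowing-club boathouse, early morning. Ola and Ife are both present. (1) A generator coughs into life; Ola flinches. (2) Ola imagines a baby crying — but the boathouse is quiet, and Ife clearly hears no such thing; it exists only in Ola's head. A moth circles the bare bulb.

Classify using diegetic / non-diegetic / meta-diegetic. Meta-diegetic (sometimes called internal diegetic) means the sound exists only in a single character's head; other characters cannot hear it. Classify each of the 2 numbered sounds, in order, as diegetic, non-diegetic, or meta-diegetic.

diegetic, meta-diegetic

Sound (1): a generator is a real object/event in the scene's world, so diegetic.
(2) is meta-diegetic: subjective to Ola: the boathouse is silent and Ife hears nothing.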